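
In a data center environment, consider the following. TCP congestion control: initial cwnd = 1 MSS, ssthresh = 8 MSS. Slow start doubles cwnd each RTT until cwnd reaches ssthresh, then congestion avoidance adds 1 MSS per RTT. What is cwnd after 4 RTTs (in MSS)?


RTT 0: cwnd = 1 MSS (initial)
RTT 1: cwnd = 2 MSS (slow start, doubled)
RTT 2: cwnd = 4 MSS (slow start, doubled)
RTT 3: cwnd = 8 MSS (slow start, doubled)
RTT 4: cwnd = 9 MSS (congestion avoidance, +1)

9


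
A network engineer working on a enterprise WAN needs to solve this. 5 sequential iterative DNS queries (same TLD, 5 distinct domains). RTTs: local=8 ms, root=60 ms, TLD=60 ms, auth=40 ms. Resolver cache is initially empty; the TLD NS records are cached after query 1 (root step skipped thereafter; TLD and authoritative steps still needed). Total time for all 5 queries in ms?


Lookup 1 (cold cache): local + root + TLD + auth = 8 + 60 + 60 + 40 = 168 ms
Lookups 2..5 (TLD NS cached -> skip root; new domain -> still ask TLD and auth): local + TLD + auth = 8 + 60 + 40 = 108 ms each
Remaining 4 lookups: 4 * 108 = 432 ms
Total = 168 + 432 = 600 ms

600


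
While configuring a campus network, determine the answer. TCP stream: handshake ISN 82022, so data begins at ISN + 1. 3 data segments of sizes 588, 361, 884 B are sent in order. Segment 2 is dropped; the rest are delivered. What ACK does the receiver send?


SYN uses sequence number 82022; first data byte = ISN + 1 = 82023.
Segment 1: SEQ = 82023, len = 588 B, covers [82023, 82610]
Segment 2: SEQ = 82611, len = 361 B, covers [82611, 82971] [LOST]
Segment 3: SEQ = 82972, len = 884 B, covers [82972, 83855]
In-order data received: bytes [82023, 82610] (segments 1..1).
Segment 2 missing -> gap begins at byte 82611; later segments buffered out of order.
Cumulative ACK = next expected in-order byte = 82023 + 588 = 82611

82611


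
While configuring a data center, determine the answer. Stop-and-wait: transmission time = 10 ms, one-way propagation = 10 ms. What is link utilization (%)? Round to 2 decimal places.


Given: Ttrans = 10 ms, Tprop = 10 ms
RTT = 2 * Tprop = 2 * 10 = 20 ms
U = Ttrans / (Ttrans + RTT)
U = 10 / (10 + 20)
U = 10 / 30 = 0.333333
U% = 33.33%

33.33


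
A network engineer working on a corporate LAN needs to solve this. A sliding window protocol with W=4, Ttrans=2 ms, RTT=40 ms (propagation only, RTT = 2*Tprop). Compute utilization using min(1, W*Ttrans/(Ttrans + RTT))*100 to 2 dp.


Given: W = 4, Ttrans = 2 ms, RTT = 40 ms (= 2 * Tprop, Tprop = 20 ms)
Cycle time = Ttrans + RTT = 2 + 40 = 42 ms (first packet sent until its ACK returns)
W * Ttrans = 4 * 2 = 8 ms of sending per cycle
W * Ttrans / (Ttrans + RTT) = 8 / 42 = 0.190476
U = min(1, 0.190476) = 0.190476
U% = 19.05%

19.05


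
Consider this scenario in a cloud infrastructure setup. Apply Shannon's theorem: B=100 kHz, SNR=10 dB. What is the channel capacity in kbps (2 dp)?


Given: B = 100 kHz, SNR = 10 dB
SNR linear = 10^(10/10) = 10
1 + SNR = 11
log2(11) = 3.4594316186
C = 100 * 1000 * 3.4594316186 = 345943.1619 bps
C = 345.943162 kbps -> 345.94 kbps (2 dp)

345.94


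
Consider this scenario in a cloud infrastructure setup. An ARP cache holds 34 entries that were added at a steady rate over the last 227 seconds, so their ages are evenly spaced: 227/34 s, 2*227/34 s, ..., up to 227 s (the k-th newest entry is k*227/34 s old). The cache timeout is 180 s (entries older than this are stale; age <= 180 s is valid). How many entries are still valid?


Ages are k * 227/34 s for k = 1..34 (spacing = 6.6765 s).
Entry k is valid iff k * 227/34 <= 180 iff k <= 34 * 180 / 227 = 26.9604
n_valid = floor(26.9604) = 26
(n_stale = 34 - 26 = 8)

26


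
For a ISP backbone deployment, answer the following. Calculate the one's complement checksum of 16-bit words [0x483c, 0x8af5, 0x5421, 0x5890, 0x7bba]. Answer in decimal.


Given words: [0x483c, 0x8af5, 0x5421, 0x5890, 0x7bba]
Step 1: Sum all words
Raw sum = 18492 + 35573 + 21537 + 22672 + 31674 = 129948
Step 2: Fold carry: (64412 + 1) = 64413
One's complement = ~64413 & 0xFFFF = 1122

1122


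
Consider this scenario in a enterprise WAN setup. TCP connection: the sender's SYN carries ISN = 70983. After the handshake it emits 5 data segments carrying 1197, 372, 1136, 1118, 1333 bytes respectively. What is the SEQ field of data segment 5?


The SYN occupies sequence number ISN = 70983, so the first data byte is ISN + 1 = 70984.
SEQ of data segment i = (ISN + 1) + sum of payload sizes of segments 1..i-1.
Segment 1: SEQ = 70984, payload = 1197 bytes
Segment 2: SEQ = 72181, payload = 372 bytes
Segment 3: SEQ = 72553, payload = 1136 bytes
Segment 4: SEQ = 73689, payload = 1118 bytes
Segment 5: SEQ = 74807, payload = 1333 bytes
SEQ of segment 5 = 70984 + 1197 + 372 + 1136 + 1118 = 74807

74807


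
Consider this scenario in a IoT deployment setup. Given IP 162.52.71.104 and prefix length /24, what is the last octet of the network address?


Given: IP = 162.52.71.104, prefix = /24
Subnet mask = 255.255.255.0
Last octet of IP: 104
Last octet of mask: 0
Network last octet = 104 AND 0 = 0

0


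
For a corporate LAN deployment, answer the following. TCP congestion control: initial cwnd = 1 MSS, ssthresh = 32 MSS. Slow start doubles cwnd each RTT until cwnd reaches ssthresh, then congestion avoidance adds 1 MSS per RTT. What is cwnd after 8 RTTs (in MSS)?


RTT 0: cwnd = 1 MSS (initial)
RTT 1: cwnd = 2 MSS (slow start, doubled)
RTT 2: cwnd = 4 MSS (slow start, doubled)
RTT 3: cwnd = 8 MSS (slow start, doubled)
RTT 4: cwnd = 16 MSS (slow start, doubled)
RTT 5: cwnd = 32 MSS (slow start, doubled)
RTT 6: cwnd = 33 MSS (congestion avoidance, +1)
RTT 7: cwnd = 34 MSS (congestion avoidance, +1)
RTT 8: cwnd = 35 MSS (congestion avoidance, +1)

35


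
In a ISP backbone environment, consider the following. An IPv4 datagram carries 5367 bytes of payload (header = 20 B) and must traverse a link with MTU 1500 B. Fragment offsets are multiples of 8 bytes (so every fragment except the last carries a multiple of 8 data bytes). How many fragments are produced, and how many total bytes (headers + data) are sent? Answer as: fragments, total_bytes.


Max data per non-final fragment = floor((MTU - header)/8)*8 = floor((1500 - 20)/8)*8 = floor(1480/8)*8 = 1480 B
Final fragment needs no 8-byte alignment: it can carry up to MTU - header = 1480 B
Non-final fragments needed = ceil((payload - 1480) / 1480) = ceil(3887/1480) = ceil(2.6264) = 3
Number of fragments = 3 + 1 = 4
Fragment sizes (data): 3 * 1480 B + 927 B (last, 927 <= 1480 OK)
Total bytes sent = payload + n_frags * header = 5367 + 4*20 = 5367 + 80 = 5447 B

4, 5447


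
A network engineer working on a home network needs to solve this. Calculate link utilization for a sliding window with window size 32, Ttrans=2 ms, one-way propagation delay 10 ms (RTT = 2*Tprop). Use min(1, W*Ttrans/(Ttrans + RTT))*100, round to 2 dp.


Given: W = 32, Ttrans = 2 ms, RTT = 20 ms (= 2 * Tprop, Tprop = 10 ms)
Cycle time = Ttrans + RTT = 2 + 20 = 22 ms (first packet sent until its ACK returns)
W * Ttrans = 32 * 2 = 64 ms of sending per cycle
W * Ttrans / (Ttrans + RTT) = 64 / 22 = 2.909091
U = min(1, 2.909091) = 1.000000
U% = 100.00%

100.00


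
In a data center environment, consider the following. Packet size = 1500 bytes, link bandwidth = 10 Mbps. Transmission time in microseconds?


Given: packet = 1500 bytes, bandwidth = 10 Mbps
Packet in bits = 1500 * 8 = 12000 bits
Bandwidth = 10 * 10^6 = 10000000 bps
Time = 12000 / 10000000 seconds
Time in us = 12000 * 10^6 / 10000000 = 1200

1200


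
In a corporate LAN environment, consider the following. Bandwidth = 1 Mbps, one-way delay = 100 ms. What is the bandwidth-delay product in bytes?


Given: bandwidth = 1 Mbps, delay = 100 ms
BDP in bits = 1 * 10^6 * 100 / 1000
BDP in bits = 100000
BDP in bytes = 100000 / 8 = 12500

12500


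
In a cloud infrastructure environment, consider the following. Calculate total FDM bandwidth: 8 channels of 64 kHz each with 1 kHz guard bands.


Given: 8 channels, 64 kHz each, guard = 1 kHz
Channel bandwidth = 8 * 64 = 512 kHz
Guard bands = 7 gaps * 1 kHz = 7 kHz
Total = 512 + 7 = 519 kHz

519


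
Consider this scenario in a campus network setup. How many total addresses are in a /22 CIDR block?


Given: CIDR prefix /22
Host bits = 32 - 22 = 10
Total addresses = 2^10 = 1024

1024


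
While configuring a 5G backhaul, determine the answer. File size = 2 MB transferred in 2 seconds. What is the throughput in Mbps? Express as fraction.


Given: file = 2 MB, time = 2 s
File in Mb = 2 * 8 = 16 Mb
Throughput = 16 / 2 Mbps
Throughput = 8 Mbps

8


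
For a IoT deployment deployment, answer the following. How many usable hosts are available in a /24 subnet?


Given: subnet mask /24
Host bits = 32 - 24 = 8
Total addresses = 2^8 = 256
Usable hosts = 256 - 2 (network + broadcast) = 254

254


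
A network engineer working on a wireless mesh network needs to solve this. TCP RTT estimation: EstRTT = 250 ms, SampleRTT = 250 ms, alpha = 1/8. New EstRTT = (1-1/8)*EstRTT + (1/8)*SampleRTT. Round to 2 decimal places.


Given: EstRTT = 250 ms, SampleRTT = 250 ms, alpha = 1/8
New EstRTT = (1 - alpha) * EstRTT + alpha * SampleRTT
(7/8) * 250 = 218.75
(1/8) * 250 = 31.25
New EstRTT = 218.75 + 31.25 = 250 ms -> 250.00 ms (2 dp)

250.00


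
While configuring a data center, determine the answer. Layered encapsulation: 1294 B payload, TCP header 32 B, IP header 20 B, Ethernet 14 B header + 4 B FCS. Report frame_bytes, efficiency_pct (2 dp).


TCP segment = 1294 + 32 = 1326 B
IP packet = 1326 + 20 = 1346 B
Ethernet frame = 1346 + 14 + 4 = 1364 B
Efficiency = app / frame = 1294 / 1364 = 0.948680 = 94.8680% -> 94.87% (2 dp)

1364, 94.87


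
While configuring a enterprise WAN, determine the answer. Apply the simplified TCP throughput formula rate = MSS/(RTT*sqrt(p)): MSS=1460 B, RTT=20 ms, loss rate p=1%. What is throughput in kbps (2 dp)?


Given: MSS = 1460 bytes, RTT = 20 ms, loss = 1%
RTT in seconds = 20 / 1000 = 0.02
Loss rate = 1% = 0.01
sqrt(loss) = sqrt(0.01) = 0.1
Throughput (bytes/s) = 1460 / (0.02 * 0.1) = 730000.0000
Throughput (kbps) = 730000.0000 * 8 / 1000 = 5840.000000 -> 5840.00 kbps (2 dp)

5840.00


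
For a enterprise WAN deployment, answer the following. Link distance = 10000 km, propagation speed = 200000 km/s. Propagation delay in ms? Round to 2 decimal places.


Given: distance = 10000 km, speed = 200000 km/s
Delay = distance / speed = 10000 / 200000 seconds
Delay in ms = 10000 * 1000 / 200000
Delay = 50.0000 ms
Rounded to 2 dp = 50.00 ms

50.00


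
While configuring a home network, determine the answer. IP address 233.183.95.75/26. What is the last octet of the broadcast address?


Given: IP = 233.183.95.75, prefix = /26
Host bits = 32 - 26 = 6
Network last octet = 75 AND mask = 64
Host part size = 2^6 - 1 = 63
Broadcast last octet = 64 OR 63 = 127

127


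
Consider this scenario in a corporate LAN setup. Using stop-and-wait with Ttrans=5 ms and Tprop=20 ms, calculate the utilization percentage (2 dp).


Given: Ttrans = 5 ms, Tprop = 20 ms
RTT = 2 * Tprop = 2 * 20 = 40 ms
U = Ttrans / (Ttrans + RTT)
U = 5 / (5 + 40)
U = 5 / 45 = 0.111111
U% = 11.11%

11.11


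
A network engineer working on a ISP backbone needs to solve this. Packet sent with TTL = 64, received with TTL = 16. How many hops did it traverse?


Given: initial TTL = 64, received TTL = 16
Hops = initial TTL - received TTL
Hops = 64 - 16 = 48

48


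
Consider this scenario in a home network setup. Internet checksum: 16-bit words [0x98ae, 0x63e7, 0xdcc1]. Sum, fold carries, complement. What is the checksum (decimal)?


Given words: [0x98ae, 0x63e7, 0xdcc1]
Step 1: Sum all words
Raw sum = 39086 + 25575 + 56513 = 121174
Step 2: Fold carry: (55638 + 1) = 55639
One's complement = ~55639 & 0xFFFF = 9896

9896


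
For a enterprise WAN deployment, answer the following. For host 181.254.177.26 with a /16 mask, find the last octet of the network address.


Given: IP = 181.254.177.26, prefix = /16
Subnet mask = 255.255.0.0
Last octet of IP: 26
Last octet of mask: 0
Network last octet = 26 AND 0 = 0

0


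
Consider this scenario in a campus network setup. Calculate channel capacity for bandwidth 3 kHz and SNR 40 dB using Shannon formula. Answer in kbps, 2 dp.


Given: B = 3 kHz, SNR = 40 dB
SNR linear = 10^(40/10) = 10000
1 + SNR = 10001
log2(10001) = 13.2878566418
C = 3 * 1000 * 13.2878566418 = 39863.5699 bps
C = 39.863570 kbps -> 39.86 kbps (2 dp)

39.86


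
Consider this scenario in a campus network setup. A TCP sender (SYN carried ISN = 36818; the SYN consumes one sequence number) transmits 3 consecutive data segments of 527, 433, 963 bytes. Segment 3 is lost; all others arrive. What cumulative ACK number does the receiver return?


SYN uses sequence number 36818; first data byte = ISN + 1 = 36819.
Segment 1: SEQ = 36819, len = 527 B, covers [36819, 37345]
Segment 2: SEQ = 37346, len = 433 B, covers [37346, 37778]
Segment 3: SEQ = 37779, len = 963 B, covers [37779, 38741] [LOST]
In-order data received: bytes [36819, 37778] (segments 1..2).
Segment 3 missing -> gap begins at byte 37779.
Cumulative ACK = next expected in-order byte = 36819 + 527 + 433 = 37779

37779


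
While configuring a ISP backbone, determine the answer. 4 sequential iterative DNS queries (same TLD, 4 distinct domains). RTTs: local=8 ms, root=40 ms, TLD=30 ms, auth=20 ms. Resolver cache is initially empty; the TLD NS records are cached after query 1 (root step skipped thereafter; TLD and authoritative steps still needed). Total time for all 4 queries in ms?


Lookup 1 (cold cache): local + root + TLD + auth = 8 + 40 + 30 + 20 = 98 ms
Lookups 2..4 (TLD NS cached -> skip root; new domain -> still ask TLD and auth): local + TLD + auth = 8 + 30 + 20 = 58 ms each
Remaining 3 lookups: 3 * 58 = 174 ms
Total = 98 + 174 = 272 ms

272


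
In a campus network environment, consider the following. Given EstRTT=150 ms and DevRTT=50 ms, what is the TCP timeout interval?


Given: EstRTT = 150 ms, DevRTT = 50 ms
Timeout = EstRTT + 4 * DevRTT
4 * DevRTT = 4 * 50 = 200
Timeout = 150 + 200 = 350 ms

350


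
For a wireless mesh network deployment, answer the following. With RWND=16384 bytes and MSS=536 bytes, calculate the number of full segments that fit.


Given: RWND = 16384 bytes, MSS = 536 bytes
Full segments = floor(RWND / MSS)
Full segments = floor(16384 / 536)
Full segments = floor(30.5672) = 30

30


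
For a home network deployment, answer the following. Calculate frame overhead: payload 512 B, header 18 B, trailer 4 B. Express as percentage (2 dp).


Given: payload = 512 B, header = 18 B, trailer = 4 B
Overhead bytes = header + trailer = 18 + 4 = 22
Total frame = payload + overhead = 512 + 22 = 534
Overhead % = 22 / 534 * 100 = 4.1199% -> 4.12% (2 dp)

4.12


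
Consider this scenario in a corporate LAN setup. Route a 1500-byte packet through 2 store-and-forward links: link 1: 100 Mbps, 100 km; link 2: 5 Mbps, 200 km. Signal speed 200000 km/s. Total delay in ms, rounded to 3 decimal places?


Packet = 1500 bytes = 12000 bits. Store-and-forward: sum (t_trans + t_prop) per link.
Link 1: t_trans = 12000/(100*10^6) s = 0.1200 ms; t_prop = 100/200000 s = 0.5000 ms; subtotal = 0.6200 ms
Link 2: t_trans = 12000/(5*10^6) s = 2.4000 ms; t_prop = 200/200000 s = 1.0000 ms; subtotal = 3.4000 ms
End-to-end = 0.6200 + 3.4000 = 4.0200 ms -> 4.020 ms (3 dp)

4.020


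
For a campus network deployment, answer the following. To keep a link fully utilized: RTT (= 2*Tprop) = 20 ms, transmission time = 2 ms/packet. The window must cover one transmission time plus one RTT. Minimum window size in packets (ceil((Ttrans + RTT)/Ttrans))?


Given: Ttrans = 2 ms, RTT = 20 ms (= 2 * Tprop, Tprop = 10 ms)
Time until first ACK returns = Ttrans + RTT = 2 + 20 = 22 ms
Need W * Ttrans >= Ttrans + RTT  ->  W >= (Ttrans + RTT) / Ttrans
(Ttrans + RTT) / Ttrans = 22 / 2 = 11
W_min = ceil(11) = 11

11


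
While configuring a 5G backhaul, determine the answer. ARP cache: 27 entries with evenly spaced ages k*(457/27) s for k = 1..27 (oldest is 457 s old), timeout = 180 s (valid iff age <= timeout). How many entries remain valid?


Ages are k * 457/27 s for k = 1..27 (spacing = 16.9259 s).
Entry k is valid iff k * 457/27 <= 180 iff k <= 27 * 180 / 457 = 10.6346
n_valid = floor(10.6346) = 10
(n_stale = 27 - 10 = 17)

10


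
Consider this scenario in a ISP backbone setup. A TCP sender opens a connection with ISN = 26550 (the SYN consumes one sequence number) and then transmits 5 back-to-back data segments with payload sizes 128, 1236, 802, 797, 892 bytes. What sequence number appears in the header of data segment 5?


The SYN occupies sequence number ISN = 26550, so the first data byte is ISN + 1 = 26551.
SEQ of data segment i = (ISN + 1) + sum of payload sizes of segments 1..i-1.
Segment 1: SEQ = 26551, payload = 128 bytes
Segment 2: SEQ = 26679, payload = 1236 bytes
Segment 3: SEQ = 27915, payload = 802 bytes
Segment 4: SEQ = 28717, payload = 797 bytes
Segment 5: SEQ = 29514, payload = 892 bytes
SEQ of segment 5 = 26551 + 128 + 1236 + 802 + 797 = 29514

29514


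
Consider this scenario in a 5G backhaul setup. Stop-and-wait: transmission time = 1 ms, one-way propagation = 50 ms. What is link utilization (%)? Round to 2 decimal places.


Given: Ttrans = 1 ms, Tprop = 50 ms
RTT = 2 * Tprop = 2 * 50 = 100 ms
U = Ttrans / (Ttrans + RTT)
U = 1 / (1 + 100)
U = 1 / 101 = 0.009901
U% = 0.99%

0.99


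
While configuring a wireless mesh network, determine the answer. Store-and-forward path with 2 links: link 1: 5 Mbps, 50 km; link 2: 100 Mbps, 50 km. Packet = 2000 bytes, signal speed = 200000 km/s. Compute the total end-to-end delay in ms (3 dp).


Packet = 2000 bytes = 16000 bits. Store-and-forward: sum (t_trans + t_prop) per link.
Link 1: t_trans = 16000/(5*10^6) s = 3.2000 ms; t_prop = 50/200000 s = 0.2500 ms; subtotal = 3.4500 ms
Link 2: t_trans = 16000/(100*10^6) s = 0.1600 ms; t_prop = 50/200000 s = 0.2500 ms; subtotal = 0.4100 ms
End-to-end = 3.4500 + 0.4100 = 3.8600 ms -> 3.860 ms (3 dp)

3.860


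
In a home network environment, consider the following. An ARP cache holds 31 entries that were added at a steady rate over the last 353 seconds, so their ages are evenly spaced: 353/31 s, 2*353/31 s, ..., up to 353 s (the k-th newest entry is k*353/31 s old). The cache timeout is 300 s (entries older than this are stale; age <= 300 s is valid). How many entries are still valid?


Ages are k * 353/31 s for k = 1..31 (spacing = 11.3871 s).
Entry k is valid iff k * 353/31 <= 300 iff k <= 31 * 300 / 353 = 26.3456
n_valid = floor(26.3456) = 26
(n_stale = 31 - 26 = 5)

26


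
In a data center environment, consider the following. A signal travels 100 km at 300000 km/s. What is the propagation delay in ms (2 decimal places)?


Given: distance = 100 km, speed = 300000 km/s
Delay = distance / speed = 100 / 300000 seconds
Delay in ms = 100 * 1000 / 300000
Delay = 0.3333 ms
Rounded to 2 dp = 0.33 ms

0.33


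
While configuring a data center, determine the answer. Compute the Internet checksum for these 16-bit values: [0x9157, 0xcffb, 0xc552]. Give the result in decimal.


Given words: [0x9157, 0xcffb, 0xc552]
Step 1: Sum all words
Raw sum = 37207 + 53243 + 50514 = 140964
Step 2: Fold carry: (9892 + 2) = 9894
One's complement = ~9894 & 0xFFFF = 55641

55641


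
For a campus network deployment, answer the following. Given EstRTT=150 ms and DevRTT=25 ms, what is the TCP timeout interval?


Given: EstRTT = 150 ms, DevRTT = 25 ms
Timeout = EstRTT + 4 * DevRTT
4 * DevRTT = 4 * 25 = 100
Timeout = 150 + 100 = 250 ms

250


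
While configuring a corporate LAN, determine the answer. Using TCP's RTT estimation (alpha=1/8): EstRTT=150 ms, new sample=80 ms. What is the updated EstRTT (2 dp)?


Given: EstRTT = 150 ms, SampleRTT = 80 ms, alpha = 1/8
New EstRTT = (1 - alpha) * EstRTT + alpha * SampleRTT
(7/8) * 150 = 131.25
(1/8) * 80 = 10
New EstRTT = 131.25 + 10 = 141.25 ms -> 141.25 ms (2 dp)

141.25


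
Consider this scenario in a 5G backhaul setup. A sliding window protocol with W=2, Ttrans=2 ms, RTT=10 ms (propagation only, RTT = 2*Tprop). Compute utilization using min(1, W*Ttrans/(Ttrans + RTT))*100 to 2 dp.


Given: W = 2, Ttrans = 2 ms, RTT = 10 ms (= 2 * Tprop, Tprop = 5 ms)
Cycle time = Ttrans + RTT = 2 + 10 = 12 ms (first packet sent until its ACK returns)
W * Ttrans = 2 * 2 = 4 ms of sending per cycle
W * Ttrans / (Ttrans + RTT) = 4 / 12 = 0.333333
U = min(1, 0.333333) = 0.333333
U% = 33.33%

33.33


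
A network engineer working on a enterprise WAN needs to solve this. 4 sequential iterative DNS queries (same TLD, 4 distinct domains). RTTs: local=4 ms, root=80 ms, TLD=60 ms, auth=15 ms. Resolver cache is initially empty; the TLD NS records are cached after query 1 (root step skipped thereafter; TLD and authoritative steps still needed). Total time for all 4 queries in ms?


Lookup 1 (cold cache): local + root + TLD + auth = 4 + 80 + 60 + 15 = 159 ms
Lookups 2..4 (TLD NS cached -> skip root; new domain -> still ask TLD and auth): local + TLD + auth = 4 + 60 + 15 = 79 ms each
Remaining 3 lookups: 3 * 79 = 237 ms
Total = 159 + 237 = 396 ms

396


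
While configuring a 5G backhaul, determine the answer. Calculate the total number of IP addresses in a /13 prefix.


Given: CIDR prefix /13
Host bits = 32 - 13 = 19
Total addresses = 2^19 = 524288

524288


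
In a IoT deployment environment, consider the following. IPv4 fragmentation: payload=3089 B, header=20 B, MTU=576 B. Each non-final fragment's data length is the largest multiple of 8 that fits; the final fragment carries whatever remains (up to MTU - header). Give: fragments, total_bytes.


Max data per non-final fragment = floor((MTU - header)/8)*8 = floor((576 - 20)/8)*8 = floor(556/8)*8 = 552 B
Final fragment needs no 8-byte alignment: it can carry up to MTU - header = 556 B
Non-final fragments needed = ceil((payload - 556) / 552) = ceil(2533/552) = ceil(4.5888) = 5
Number of fragments = 5 + 1 = 6
Fragment sizes (data): 5 * 552 B + 329 B (last, 329 <= 556 OK)
Total bytes sent = payload + n_frags * header = 3089 + 6*20 = 3089 + 120 = 3209 B

6, 3209


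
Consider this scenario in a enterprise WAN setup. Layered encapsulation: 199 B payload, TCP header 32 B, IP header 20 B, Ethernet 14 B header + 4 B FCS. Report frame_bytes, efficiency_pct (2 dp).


TCP segment = 199 + 32 = 231 B
IP packet = 231 + 20 = 251 B
Ethernet frame = 251 + 14 + 4 = 269 B
Efficiency = app / frame = 199 / 269 = 0.739777 = 73.9777% -> 73.98% (2 dp)

269, 73.98


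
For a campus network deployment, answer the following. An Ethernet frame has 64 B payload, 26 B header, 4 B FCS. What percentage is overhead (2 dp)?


Given: payload = 64 B, header = 26 B, trailer = 4 B
Overhead bytes = header + trailer = 26 + 4 = 30
Total frame = payload + overhead = 64 + 30 = 94
Overhead % = 30 / 94 * 100 = 31.9149% -> 31.91% (2 dp)

31.91


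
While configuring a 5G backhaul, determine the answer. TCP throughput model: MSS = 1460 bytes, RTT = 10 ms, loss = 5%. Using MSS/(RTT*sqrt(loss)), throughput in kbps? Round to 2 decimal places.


Given: MSS = 1460 bytes, RTT = 10 ms, loss = 5%
RTT in seconds = 10 / 1000 = 0.01
Loss rate = 5% = 0.05
sqrt(loss) = sqrt(0.05) = 0.223606797750
Throughput (bytes/s) = 1460 / (0.01 * 0.223606797750) = 652931.8494
Throughput (kbps) = 652931.8494 * 8 / 1000 = 5223.454795 -> 5223.45 kbps (2 dp)

5223.45


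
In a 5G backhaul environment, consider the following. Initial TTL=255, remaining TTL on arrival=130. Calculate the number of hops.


Given: initial TTL = 255, received TTL = 130
Hops = initial TTL - received TTL
Hops = 255 - 130 = 125

125


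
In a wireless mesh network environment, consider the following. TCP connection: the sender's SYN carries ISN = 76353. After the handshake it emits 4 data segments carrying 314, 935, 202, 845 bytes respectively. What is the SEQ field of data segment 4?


The SYN occupies sequence number ISN = 76353, so the first data byte is ISN + 1 = 76354.
SEQ of data segment i = (ISN + 1) + sum of payload sizes of segments 1..i-1.
Segment 1: SEQ = 76354, payload = 314 bytes
Segment 2: SEQ = 76668, payload = 935 bytes
Segment 3: SEQ = 77603, payload = 202 bytes
Segment 4: SEQ = 77805, payload = 845 bytes
SEQ of segment 4 = 76354 + 314 + 935 + 202 = 77805

77805


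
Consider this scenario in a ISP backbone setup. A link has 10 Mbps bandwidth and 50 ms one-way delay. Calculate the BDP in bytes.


Given: bandwidth = 10 Mbps, delay = 50 ms
BDP in bits = 10 * 10^6 * 50 / 1000
BDP in bits = 500000
BDP in bytes = 500000 / 8 = 62500

62500


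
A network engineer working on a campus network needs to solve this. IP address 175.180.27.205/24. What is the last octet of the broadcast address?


Given: IP = 175.180.27.205, prefix = /24
Host bits = 32 - 24 = 8
Network last octet = 205 AND mask = 0
Host part size = 2^8 - 1 = 255
Broadcast last octet = 0 OR 255 = 255

255


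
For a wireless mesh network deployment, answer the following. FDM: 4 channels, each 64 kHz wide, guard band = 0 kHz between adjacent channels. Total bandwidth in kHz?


Given: 4 channels, 64 kHz each, guard = 0 kHz
Channel bandwidth = 4 * 64 = 256 kHz
Guard bands = 3 gaps * 0 kHz = 0 kHz
Total = 256 + 0 = 256 kHz

256


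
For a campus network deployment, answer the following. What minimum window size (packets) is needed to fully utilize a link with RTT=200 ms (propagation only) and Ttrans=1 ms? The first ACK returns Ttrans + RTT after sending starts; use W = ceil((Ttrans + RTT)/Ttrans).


Given: Ttrans = 1 ms, RTT = 200 ms (= 2 * Tprop, Tprop = 100 ms)
Time until first ACK returns = Ttrans + RTT = 1 + 200 = 201 ms
Need W * Ttrans >= Ttrans + RTT  ->  W >= (Ttrans + RTT) / Ttrans
(Ttrans + RTT) / Ttrans = 201 / 1 = 201
W_min = ceil(201) = 201

201


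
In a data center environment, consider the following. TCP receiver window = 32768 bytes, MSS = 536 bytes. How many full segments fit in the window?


Given: RWND = 32768 bytes, MSS = 536 bytes
Full segments = floor(RWND / MSS)
Full segments = floor(32768 / 536)
Full segments = floor(61.1343) = 61

61


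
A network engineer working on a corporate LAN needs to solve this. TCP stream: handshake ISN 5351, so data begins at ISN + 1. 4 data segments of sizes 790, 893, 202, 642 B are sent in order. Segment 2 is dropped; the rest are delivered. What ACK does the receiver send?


SYN uses sequence number 5351; first data byte = ISN + 1 = 5352.
Segment 1: SEQ = 5352, len = 790 B, covers [5352, 6141]
Segment 2: SEQ = 6142, len = 893 B, covers [6142, 7034] [LOST]
Segment 3: SEQ = 7035, len = 202 B, covers [7035, 7236]
Segment 4: SEQ = 7237, len = 642 B, covers [7237, 7878]
In-order data received: bytes [5352, 6141] (segments 1..1).
Segment 2 missing -> gap begins at byte 6142; later segments buffered out of order.
Cumulative ACK = next expected in-order byte = 5352 + 790 = 6142

6142


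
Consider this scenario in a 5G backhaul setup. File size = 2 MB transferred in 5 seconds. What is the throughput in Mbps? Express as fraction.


Given: file = 2 MB, time = 5 s
File in Mb = 2 * 8 = 16 Mb
Throughput = 16 / 5 Mbps
Throughput = 16/5 Mbps

16/5


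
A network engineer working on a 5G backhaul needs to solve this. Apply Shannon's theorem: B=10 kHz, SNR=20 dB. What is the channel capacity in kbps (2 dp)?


Given: B = 10 kHz, SNR = 20 dB
SNR linear = 10^(20/10) = 100
1 + SNR = 101
log2(101) = 6.6582114828
C = 10 * 1000 * 6.6582114828 = 66582.1148 bps
C = 66.582115 kbps -> 66.58 kbps (2 dp)

66.58


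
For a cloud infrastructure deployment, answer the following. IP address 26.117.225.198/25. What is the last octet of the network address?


Given: IP = 26.117.225.198, prefix = /25
Subnet mask = 255.255.255.128
Last octet of IP: 198
Last octet of mask: 128
Network last octet = 198 AND 128 = 128

128


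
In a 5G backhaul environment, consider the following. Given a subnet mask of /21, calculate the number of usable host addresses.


Given: subnet mask /21
Host bits = 32 - 21 = 11
Total addresses = 2^11 = 2048
Usable hosts = 2048 - 2 (network + broadcast) = 2046

2046


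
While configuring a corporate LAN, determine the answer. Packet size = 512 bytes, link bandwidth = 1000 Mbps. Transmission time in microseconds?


Given: packet = 512 bytes, bandwidth = 1000 Mbps
Packet in bits = 512 * 8 = 4096 bits
Bandwidth = 1000 * 10^6 = 1000000000 bps
Time = 4096 / 1000000000 seconds
Time in us = 4096 * 10^6 / 1000000000 = 4.096

4.096


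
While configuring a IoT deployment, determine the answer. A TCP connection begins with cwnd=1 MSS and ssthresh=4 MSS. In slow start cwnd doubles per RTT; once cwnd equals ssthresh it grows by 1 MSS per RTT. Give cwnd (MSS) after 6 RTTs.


RTT 0: cwnd = 1 MSS (initial)
RTT 1: cwnd = 2 MSS (slow start, doubled)
RTT 2: cwnd = 4 MSS (slow start, doubled)
RTT 3: cwnd = 5 MSS (congestion avoidance, +1)
RTT 4: cwnd = 6 MSS (congestion avoidance, +1)
RTT 5: cwnd = 7 MSS (congestion avoidance, +1)
RTT 6: cwnd = 8 MSS (congestion avoidance, +1)

8


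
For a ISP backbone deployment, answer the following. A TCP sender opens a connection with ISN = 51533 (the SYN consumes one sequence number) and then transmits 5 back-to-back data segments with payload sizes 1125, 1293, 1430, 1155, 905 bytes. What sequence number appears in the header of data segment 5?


The SYN occupies sequence number ISN = 51533, so the first data byte is ISN + 1 = 51534.
SEQ of data segment i = (ISN + 1) + sum of payload sizes of segments 1..i-1.
Segment 1: SEQ = 51534, payload = 1125 bytes
Segment 2: SEQ = 52659, payload = 1293 bytes
Segment 3: SEQ = 53952, payload = 1430 bytes
Segment 4: SEQ = 55382, payload = 1155 bytes
Segment 5: SEQ = 56537, payload = 905 bytes
SEQ of segment 5 = 51534 + 1125 + 1293 + 1430 + 1155 = 56537

56537


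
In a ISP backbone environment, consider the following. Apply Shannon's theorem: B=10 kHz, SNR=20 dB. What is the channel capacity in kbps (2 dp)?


Given: B = 10 kHz, SNR = 20 dB
SNR linear = 10^(20/10) = 100
1 + SNR = 101
log2(101) = 6.6582114828
C = 10 * 1000 * 6.6582114828 = 66582.1148 bps
C = 66.582115 kbps -> 66.58 kbps (2 dp)

66.58


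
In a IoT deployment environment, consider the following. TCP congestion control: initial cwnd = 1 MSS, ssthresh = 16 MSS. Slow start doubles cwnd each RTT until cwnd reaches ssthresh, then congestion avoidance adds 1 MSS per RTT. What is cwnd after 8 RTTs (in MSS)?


RTT 0: cwnd = 1 MSS (initial)
RTT 1: cwnd = 2 MSS (slow start, doubled)
RTT 2: cwnd = 4 MSS (slow start, doubled)
RTT 3: cwnd = 8 MSS (slow start, doubled)
RTT 4: cwnd = 16 MSS (slow start, doubled)
RTT 5: cwnd = 17 MSS (congestion avoidance, +1)
RTT 6: cwnd = 18 MSS (congestion avoidance, +1)
RTT 7: cwnd = 19 MSS (congestion avoidance, +1)
RTT 8: cwnd = 20 MSS (congestion avoidance, +1)

20


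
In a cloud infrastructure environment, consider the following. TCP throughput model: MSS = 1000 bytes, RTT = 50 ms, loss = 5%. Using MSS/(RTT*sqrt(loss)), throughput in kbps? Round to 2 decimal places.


Given: MSS = 1000 bytes, RTT = 50 ms, loss = 5%
RTT in seconds = 50 / 1000 = 0.05
Loss rate = 5% = 0.05
sqrt(loss) = sqrt(0.05) = 0.223606797750
Throughput (bytes/s) = 1000 / (0.05 * 0.223606797750) = 89442.7191
Throughput (kbps) = 89442.7191 * 8 / 1000 = 715.541753 -> 715.54 kbps (2 dp)

715.54


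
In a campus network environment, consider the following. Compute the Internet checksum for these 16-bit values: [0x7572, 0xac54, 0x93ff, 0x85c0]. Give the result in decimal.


Given words: [0x7572, 0xac54, 0x93ff, 0x85c0]
Step 1: Sum all words
Raw sum = 30066 + 44116 + 37887 + 34240 = 146309
Step 2: Fold carry: (15237 + 2) = 15239
One's complement = ~15239 & 0xFFFF = 50296

50296


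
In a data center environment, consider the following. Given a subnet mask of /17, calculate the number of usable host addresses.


Given: subnet mask /17
Host bits = 32 - 17 = 15
Total addresses = 2^15 = 32768
Usable hosts = 32768 - 2 (network + broadcast) = 32766

32766


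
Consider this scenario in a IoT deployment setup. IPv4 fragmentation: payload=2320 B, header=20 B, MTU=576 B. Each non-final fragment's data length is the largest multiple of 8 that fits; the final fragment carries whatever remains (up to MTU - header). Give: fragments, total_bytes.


Max data per non-final fragment = floor((MTU - header)/8)*8 = floor((576 - 20)/8)*8 = floor(556/8)*8 = 552 B
Final fragment needs no 8-byte alignment: it can carry up to MTU - header = 556 B
Non-final fragments needed = ceil((payload - 556) / 552) = ceil(1764/552) = ceil(3.1957) = 4
Number of fragments = 4 + 1 = 5
Fragment sizes (data): 4 * 552 B + 112 B (last, 112 <= 556 OK)
Total bytes sent = payload + n_frags * header = 2320 + 5*20 = 2320 + 100 = 2420 B

5, 2420


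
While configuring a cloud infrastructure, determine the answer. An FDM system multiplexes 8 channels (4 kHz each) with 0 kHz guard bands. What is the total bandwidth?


Given: 8 channels, 4 kHz each, guard = 0 kHz
Channel bandwidth = 8 * 4 = 32 kHz
Guard bands = 7 gaps * 0 kHz = 0 kHz
Total = 32 + 0 = 32 kHz

32


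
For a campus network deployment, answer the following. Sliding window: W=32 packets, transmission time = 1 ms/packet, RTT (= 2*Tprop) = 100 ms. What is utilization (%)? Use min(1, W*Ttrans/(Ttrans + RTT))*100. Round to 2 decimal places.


Given: W = 32, Ttrans = 1 ms, RTT = 100 ms (= 2 * Tprop, Tprop = 50 ms)
Cycle time = Ttrans + RTT = 1 + 100 = 101 ms (first packet sent until its ACK returns)
W * Ttrans = 32 * 1 = 32 ms of sending per cycle
W * Ttrans / (Ttrans + RTT) = 32 / 101 = 0.316832
U = min(1, 0.316832) = 0.316832
U% = 31.68%

31.68


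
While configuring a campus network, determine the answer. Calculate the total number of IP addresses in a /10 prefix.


Given: CIDR prefix /10
Host bits = 32 - 10 = 22
Total addresses = 2^22 = 4194304

4194304


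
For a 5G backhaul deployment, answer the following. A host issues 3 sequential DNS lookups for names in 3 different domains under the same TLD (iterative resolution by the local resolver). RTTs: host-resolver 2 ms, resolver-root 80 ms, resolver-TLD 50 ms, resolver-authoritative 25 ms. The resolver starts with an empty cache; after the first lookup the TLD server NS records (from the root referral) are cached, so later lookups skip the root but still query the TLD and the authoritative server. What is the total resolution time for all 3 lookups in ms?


Lookup 1 (cold cache): local + root + TLD + auth = 2 + 80 + 50 + 25 = 157 ms
Lookups 2..3 (TLD NS cached -> skip root; new domain -> still ask TLD and auth): local + TLD + auth = 2 + 50 + 25 = 77 ms each
Remaining 2 lookups: 2 * 77 = 154 ms
Total = 157 + 154 = 311 ms

311


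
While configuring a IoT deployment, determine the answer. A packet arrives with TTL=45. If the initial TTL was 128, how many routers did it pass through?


Given: initial TTL = 128, received TTL = 45
Hops = initial TTL - received TTL
Hops = 128 - 45 = 83

83


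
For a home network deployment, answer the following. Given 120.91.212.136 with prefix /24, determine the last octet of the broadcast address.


Given: IP = 120.91.212.136, prefix = /24
Host bits = 32 - 24 = 8
Network last octet = 136 AND mask = 0
Host part size = 2^8 - 1 = 255
Broadcast last octet = 0 OR 255 = 255

255


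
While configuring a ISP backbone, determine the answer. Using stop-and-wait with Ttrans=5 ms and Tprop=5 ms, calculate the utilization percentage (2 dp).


Given: Ttrans = 5 ms, Tprop = 5 ms
RTT = 2 * Tprop = 2 * 5 = 10 ms
U = Ttrans / (Ttrans + RTT)
U = 5 / (5 + 10)
U = 5 / 15 = 0.333333
U% = 33.33%

33.33


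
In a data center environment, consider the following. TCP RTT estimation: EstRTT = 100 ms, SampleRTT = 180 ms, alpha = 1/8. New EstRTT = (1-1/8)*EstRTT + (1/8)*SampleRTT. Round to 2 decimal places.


Given: EstRTT = 100 ms, SampleRTT = 180 ms, alpha = 1/8
New EstRTT = (1 - alpha) * EstRTT + alpha * SampleRTT
(7/8) * 100 = 87.5
(1/8) * 180 = 22.5
New EstRTT = 87.5 + 22.5 = 110 ms -> 110.00 ms (2 dp)

110.00


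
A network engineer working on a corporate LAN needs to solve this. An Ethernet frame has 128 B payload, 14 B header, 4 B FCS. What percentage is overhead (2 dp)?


Given: payload = 128 B, header = 14 B, trailer = 4 B
Overhead bytes = header + trailer = 14 + 4 = 18
Total frame = payload + overhead = 128 + 18 = 146
Overhead % = 18 / 146 * 100 = 12.3288% -> 12.33% (2 dp)

12.33


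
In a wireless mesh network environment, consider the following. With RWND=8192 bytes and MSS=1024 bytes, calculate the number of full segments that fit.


Given: RWND = 8192 bytes, MSS = 1024 bytes
Full segments = floor(RWND / MSS)
Full segments = floor(8192 / 1024)
Full segments = floor(8.0) = 8

8


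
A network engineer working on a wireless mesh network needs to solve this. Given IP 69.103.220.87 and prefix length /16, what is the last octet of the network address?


Given: IP = 69.103.220.87, prefix = /16
Subnet mask = 255.255.0.0
Last octet of IP: 87
Last octet of mask: 0
Network last octet = 87 AND 0 = 0

0


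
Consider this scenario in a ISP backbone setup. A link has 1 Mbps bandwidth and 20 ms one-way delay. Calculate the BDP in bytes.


Given: bandwidth = 1 Mbps, delay = 20 ms
BDP in bits = 1 * 10^6 * 20 / 1000
BDP in bits = 20000
BDP in bytes = 20000 / 8 = 2500

2500


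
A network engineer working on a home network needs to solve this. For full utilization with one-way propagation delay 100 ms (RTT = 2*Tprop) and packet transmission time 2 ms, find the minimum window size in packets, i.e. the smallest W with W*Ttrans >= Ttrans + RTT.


Given: Ttrans = 2 ms, RTT = 200 ms (= 2 * Tprop, Tprop = 100 ms)
Time until first ACK returns = Ttrans + RTT = 2 + 200 = 202 ms
Need W * Ttrans >= Ttrans + RTT  ->  W >= (Ttrans + RTT) / Ttrans
(Ttrans + RTT) / Ttrans = 202 / 2 = 101
W_min = ceil(101) = 101

101


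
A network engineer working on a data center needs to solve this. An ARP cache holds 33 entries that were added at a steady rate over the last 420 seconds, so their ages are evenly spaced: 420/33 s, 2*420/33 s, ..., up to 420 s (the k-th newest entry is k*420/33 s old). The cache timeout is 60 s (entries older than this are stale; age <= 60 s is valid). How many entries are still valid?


Ages are k * 420/33 s for k = 1..33 (spacing = 12.7273 s).
Entry k is valid iff k * 420/33 <= 60 iff k <= 33 * 60 / 420 = 4.7143
n_valid = floor(4.7143) = 4
(n_stale = 33 - 4 = 29)

4


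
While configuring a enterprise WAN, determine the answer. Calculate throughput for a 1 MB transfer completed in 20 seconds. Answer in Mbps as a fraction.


Given: file = 1 MB, time = 20 s
File in Mb = 1 * 8 = 8 Mb
Throughput = 8 / 20 Mbps
Throughput = 2/5 Mbps

2/5


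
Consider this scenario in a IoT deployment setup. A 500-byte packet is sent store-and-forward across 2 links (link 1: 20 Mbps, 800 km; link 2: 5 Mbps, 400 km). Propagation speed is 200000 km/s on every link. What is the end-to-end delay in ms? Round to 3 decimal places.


Packet = 500 bytes = 4000 bits. Store-and-forward: sum (t_trans + t_prop) per link.
Link 1: t_trans = 4000/(20*10^6) s = 0.2000 ms; t_prop = 800/200000 s = 4.0000 ms; subtotal = 4.2000 ms
Link 2: t_trans = 4000/(5*10^6) s = 0.8000 ms; t_prop = 400/200000 s = 2.0000 ms; subtotal = 2.8000 ms
End-to-end = 4.2000 + 2.8000 = 7.0000 ms -> 7.000 ms (3 dp)

7.000


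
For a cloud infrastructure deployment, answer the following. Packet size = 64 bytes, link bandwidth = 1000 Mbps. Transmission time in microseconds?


Given: packet = 64 bytes, bandwidth = 1000 Mbps
Packet in bits = 64 * 8 = 512 bits
Bandwidth = 1000 * 10^6 = 1000000000 bps
Time = 512 / 1000000000 seconds
Time in us = 512 * 10^6 / 1000000000 = 0.512

0.512


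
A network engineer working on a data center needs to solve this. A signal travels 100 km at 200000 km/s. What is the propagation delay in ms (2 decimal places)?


Given: distance = 100 km, speed = 200000 km/s
Delay = distance / speed = 100 / 200000 seconds
Delay in ms = 100 * 1000 / 200000
Delay = 0.5000 ms
Rounded to 2 dp = 0.50 ms

0.50
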